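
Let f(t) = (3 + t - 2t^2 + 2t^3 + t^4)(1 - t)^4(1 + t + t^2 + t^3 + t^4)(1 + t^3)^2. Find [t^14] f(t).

-10

(3 + t - 2t^2 + 2t^3 + t^4) has coefficients 3,1,-2,2,1 for degrees 0…4.
(1 - t)^4 has coefficients 1,-4,6,-4,1,0,0,0,0,0,0,0,0,0,0 for degrees 0…14.
Multiplying by (1 + t + t^2 + t^3 + t^4) gives running coefficients 1,-3,3,-1,0,-1,3,-3,1,0,0,0,0,0,0 for degrees 0…14.
Finally multiplying by (1 + t^3)^2, the product of all factors after the first has coefficients 1,-3,3,1,-6,5,2,-6,2,5,-6,1,3,-3,1 for degrees 0…14.
[t^14] = 3·1 + 1·(-3) − 2·3 + 2·1 + 1·(-6) = -10.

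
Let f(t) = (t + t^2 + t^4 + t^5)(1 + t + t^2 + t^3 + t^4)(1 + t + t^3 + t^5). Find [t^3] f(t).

4

(t + t^2 + t^4 + t^5) has coefficients 0,1,1,0 for degrees 0…3.
(1 + t + t^2 + t^3 + t^4) has coefficients 1,1,1,1 for degrees 0…3.
Finally multiplying by (1 + t + t^3 + t^5), the product of all factors after the first has coefficients 1,2,2,3 for degrees 0…3.
[t^3] = 1·2 + 1·2 = 4.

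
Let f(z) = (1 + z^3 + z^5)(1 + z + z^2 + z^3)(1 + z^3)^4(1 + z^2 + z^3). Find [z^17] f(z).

(1 + z^3 + z^5) has coefficients 1,0,0,1,0,1 for degrees 0…5.
(1 + z + z^2 + z^3) has coefficients 1,1,1,1,0,0,0,0,0,0,0,0,0,0,0,0,0,0 for degrees 0…17.
Multiplying by (1 + z^3)^4 gives running coefficients 1,1,1,5,4,4,10,6,6,10,4,4,5,1,1,1,0,0 for degrees 0…17.
Finally multiplying by (1 + z^2 + z^3), the product of all factors after the first has coefficients 1,1,2,7,6,10,19,14,20,26,16,20,19,9,10,7,2,2 for degrees 0…17.
[z^17] = 1·2 + 1·10 + 1·19 = 31.

31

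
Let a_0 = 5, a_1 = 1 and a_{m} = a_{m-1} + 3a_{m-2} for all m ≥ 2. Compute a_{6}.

The ordinary generating function has denominator 1 - q - 3q^2.
Iterating the recurrence: a_0,…,a_{6} = 5, 1, 16, 19, 67, 124, 325.

325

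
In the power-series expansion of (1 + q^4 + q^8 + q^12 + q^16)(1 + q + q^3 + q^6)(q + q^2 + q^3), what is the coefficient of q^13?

(1 + q^4 + q^8 + q^12 + q^16) has coefficients 1,0,0,0,1,0,0,0,1,0,0,0,1,0 for degrees 0…13.
(1 + q + q^3 + q^6) has coefficients 1,1,0,1,0,0,1,0,0,0,0,0,0,0 for degrees 0…13.
Finally multiplying by (q + q^2 + q^3), the product of all factors after the first has coefficients 0,1,2,2,2,1,1,1,1,1,0,0,0,0 for degrees 0…13.
[q^13] = 1·0 + 1·1 + 1·1 + 1·1 = 3.

3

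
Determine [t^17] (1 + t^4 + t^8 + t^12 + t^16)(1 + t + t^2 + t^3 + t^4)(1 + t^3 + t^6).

(1 + t^4 + t^8 + t^12 + t^16) has coefficients 1,0,0,0,1,0,0,0,1,0,0,0,1,0,0,0,1 for degrees 0…16.
(1 + t + t^2 + t^3 + t^4) has coefficients 1,1,1,1,1,0,0,0,0,0,0,0,0,0,0,0,0,0 for degrees 0…17.
Finally multiplying by (1 + t^3 + t^6), the product of all factors after the first has coefficients 1,1,1,2,2,1,2,2,1,1,1,0,0,0,0,0,0,0 for degrees 0…17.
[t^17] = 1·0 + 1·0 + 1·1 + 1·1 + 1·1 = 3.

3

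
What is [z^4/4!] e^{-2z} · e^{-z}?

81

The EGF product rule gives c_4 = Σ_{k_1+k_2=4} C(4; k_1,k_2) · ∏ g_i(k_i), where e^{-2z} gives (-2)^k; e^{-z} gives (-1)^k.
g_1(k) for k = 0…4: 1, -2, 4, -8, 16.
g_2(k) for k = 0…4: 1, -1, 1, -1, 1.
c_4 = Σ_k C(4,k)·g_1(k)·g_2(4−k) = 1·1·1 + 4·(-2)·(-1) + 6·4·1 + 4·(-8)·(-1) + 1·16·1 = 1 + 8 + 24 + 32 + 16 = 81.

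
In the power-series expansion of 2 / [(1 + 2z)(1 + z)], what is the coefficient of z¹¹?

-8190

Partial fractions give a closed form: a_n = (4)·(-2)^n + (-2)·(-1)^n.
At n = 11: a_11 = -8190.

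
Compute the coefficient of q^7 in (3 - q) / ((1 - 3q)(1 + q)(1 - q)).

6560

Partial fractions give a closed form: a_n = (3)·3^n + (1/2)·(-1)^n + (-1/2)·1^n.
At n = 7: a_7 = 6560.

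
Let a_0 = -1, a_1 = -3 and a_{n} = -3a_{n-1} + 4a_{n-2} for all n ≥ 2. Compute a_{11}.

-1677723

The ordinary generating function has denominator 1 + 3y - 4y^2.
Iterating the recurrence: a_0,…,a_{11} = -1, -3, 5, -27, 101, -411, 1637, -6555, 26213, -104859, 419429, -1677723.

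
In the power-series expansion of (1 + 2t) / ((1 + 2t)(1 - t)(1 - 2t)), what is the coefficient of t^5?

63

Partial fractions give a closed form: a_n = (-1)·1^n + (2)·2^n.
At n = 5: a_5 = 63.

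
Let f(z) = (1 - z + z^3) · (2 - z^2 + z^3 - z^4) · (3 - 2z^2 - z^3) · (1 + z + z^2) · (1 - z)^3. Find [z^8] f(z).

(1 - z + z^3) has coefficients 1,-1,0,1 for degrees 0…3.
(2 - z^2 + z^3 - z^4) has coefficients 2,0,-1,1,-1,0,0,0,0 for degrees 0…8.
Multiplying by (3 - 2z^2 - z^3) gives running coefficients 6,0,-7,1,-1,-1,1,1,0 for degrees 0…8.
Multiplying by (1 + z + z^2) gives running coefficients 6,6,-1,-6,-7,-1,-1,1,2 for degrees 0…8.
Finally multiplying by (1 - z)^3, the product of all factors after the first has coefficients 6,-12,-1,9,2,3,-13,8,-3 for degrees 0…8.
[z^8] = 1·(-3) − 1·8 + 1·3 = -8.

-8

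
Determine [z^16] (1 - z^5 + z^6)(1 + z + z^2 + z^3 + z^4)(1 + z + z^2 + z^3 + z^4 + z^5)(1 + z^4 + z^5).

2

(1 - z^5 + z^6) has coefficients 1,0,0,0,0,-1,1 for degrees 0…6.
(1 + z + z^2 + z^3 + z^4) has coefficients 1,1,1,1,1,0,0,0,0,0,0,0,0,0,0,0,0 for degrees 0…16.
Multiplying by (1 + z + z^2 + z^3 + z^4 + z^5) gives running coefficients 1,2,3,4,5,5,4,3,2,1,0,0,0,0,0,0,0 for degrees 0…16.
Finally multiplying by (1 + z^4 + z^5), the product of all factors after the first has coefficients 1,2,3,4,6,8,9,10,11,11,9,7,5,3,1,0,0 for degrees 0…16.
[z^16] = 1·0 − 1·7 + 1·9 = 2.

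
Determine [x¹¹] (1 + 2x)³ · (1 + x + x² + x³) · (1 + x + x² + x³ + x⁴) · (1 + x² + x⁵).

128

(1 + 2x)³ has coefficients 1,6,12,8 for degrees 0…3.
(1 + x + x² + x³) has coefficients 1,1,1,1,0,0,0,0,0,0,0,0 for degrees 0…11.
Multiplying by (1 + x + x² + x³ + x⁴) gives running coefficients 1,2,3,4,4,3,2,1,0,0,0,0 for degrees 0…11.
Finally multiplying by (1 + x² + x⁵), the product of all factors after the first has coefficients 1,2,4,6,7,8,8,7,6,5,3,2 for degrees 0…11.
[x¹¹] = 1·2 + 6·3 + 12·5 + 8·6 = 128.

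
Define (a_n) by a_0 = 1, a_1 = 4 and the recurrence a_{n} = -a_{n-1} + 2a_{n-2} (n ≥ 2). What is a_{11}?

2050

The ordinary generating function has denominator 1 + z - 2z^2.
Iterating the recurrence: a_0,…,a_{11} = 1, 4, -2, 10, -14, 34, -62, 130, -254, 514, -1022, 2050.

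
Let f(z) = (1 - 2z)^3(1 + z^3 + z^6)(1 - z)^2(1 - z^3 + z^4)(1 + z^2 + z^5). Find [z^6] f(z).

46

(1 - 2z)^3 has coefficients 1,-6,12,-8 for degrees 0…3.
(1 + z^3 + z^6) has coefficients 1,0,0,1,0,0,1 for degrees 0…6.
Multiplying by (1 - z)^2 gives running coefficients 1,-2,1,1,-2,1,1 for degrees 0…6.
Multiplying by (1 - z^3 + z^4) gives running coefficients 1,-2,1,0,1,-2,1 for degrees 0…6.
Finally multiplying by (1 + z^2 + z^5), the product of all factors after the first has coefficients 1,-2,2,-2,2,-1,0 for degrees 0…6.
[z^6] = 1·0 − 6·(-1) + 12·2 − 8·(-2) = 46.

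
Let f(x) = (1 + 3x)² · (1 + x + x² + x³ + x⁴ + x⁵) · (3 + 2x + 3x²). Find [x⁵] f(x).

128

(1 + 3x)² has coefficients 1,6,9 for degrees 0…2.
(1 + x + x² + x³ + x⁴ + x⁵) has coefficients 1,1,1,1,1,1 for degrees 0…5.
Finally multiplying by (3 + 2x + 3x²), the product of all factors after the first has coefficients 3,5,8,8,8,8 for degrees 0…5.
[x⁵] = 1·8 + 6·8 + 9·8 = 128.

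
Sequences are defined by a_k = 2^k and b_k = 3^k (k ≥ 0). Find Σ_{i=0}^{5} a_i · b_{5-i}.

The convolution is the x^5 coefficient of A(x)B(x).
Σ = 1·243 + 2·81 + 4·27 + 8·9 + 16·3 + 32·1 = 665.

665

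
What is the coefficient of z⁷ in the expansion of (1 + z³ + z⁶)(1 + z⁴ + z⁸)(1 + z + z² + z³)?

(1 + z³ + z⁶) has coefficients 1,0,0,1,0,0,1 for degrees 0…6.
(1 + z⁴ + z⁸) has coefficients 1,0,0,0,1,0,0,0 for degrees 0…7.
Finally multiplying by (1 + z + z² + z³), the product of all factors after the first has coefficients 1,1,1,1,1,1,1,1 for degrees 0…7.
[z⁷] = 1·1 + 1·1 + 1·1 = 3.

3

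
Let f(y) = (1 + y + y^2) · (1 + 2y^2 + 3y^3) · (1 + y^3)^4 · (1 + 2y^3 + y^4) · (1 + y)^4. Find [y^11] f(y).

1499

(1 + y + y^2) has coefficients 1,1,1 for degrees 0…2.
(1 + 2y^2 + 3y^3) has coefficients 1,0,2,3,0,0,0,0,0,0,0,0 for degrees 0…11.
Multiplying by (1 + y^3)^4 gives running coefficients 1,0,2,7,0,8,18,0,12,22,0,8 for degrees 0…11.
Multiplying by (1 + 2y^3 + y^4) gives running coefficients 1,0,2,9,1,12,34,7,28,66,18,32 for degrees 0…11.
Finally multiplying by (1 + y)^4, the product of all factors after the first has coefficients 1,4,8,21,50,78,126,228,309,368,512,619 for degrees 0…11.
[y^11] = 1·619 + 1·512 + 1·368 = 1499.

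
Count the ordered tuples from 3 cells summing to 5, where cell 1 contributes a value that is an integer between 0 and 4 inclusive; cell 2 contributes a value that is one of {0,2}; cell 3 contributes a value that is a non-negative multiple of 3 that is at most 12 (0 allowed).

3

The generating function for the choices is (1 + q + q^2 + q^3 + q^4)·(1 + q^2)·(1 + q^3 + q^6 + q^9 + q^12); the count is [q^5].
(1 + q + q^2 + q^3 + q^4) has coefficients 1,1,1,1,1 for degrees 0…4.
(1 + q^2) has coefficients 1,0,1,0,0,0 for degrees 0…5.
Finally multiplying by (1 + q^3 + q^6 + q^9 + q^12), the product of all factors after the first has coefficients 1,0,1,1,0,1 for degrees 0…5.
[q^5] = 1·1 + 1·0 + 1·1 + 1·1 + 1·0 = 3.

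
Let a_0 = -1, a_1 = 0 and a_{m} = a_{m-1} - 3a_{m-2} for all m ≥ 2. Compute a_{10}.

-222

The ordinary generating function has denominator 1 - x + 3x^2.
Iterating the recurrence: a_0,…,a_{10} = -1, 0, 3, 3, -6, -15, 3, 48, 39, -105, -222.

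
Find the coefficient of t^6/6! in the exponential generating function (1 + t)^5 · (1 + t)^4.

60480

The EGF product rule gives c_6 = Σ_{k_1+k_2=6} C(6; k_1,k_2) · ∏ g_i(k_i), where (1+t)^5 gives the falling factorial (5)_k; (1+t)^4 gives the falling factorial (4)_k.
g_1(k) for k = 0…6: 1, 5, 20, 60, 120, 120, 0.
g_2(k) for k = 0…6: 1, 4, 12, 24, 24, 0, 0.
c_6 = Σ_k C(6,k)·g_1(k)·g_2(6−k) = 15·20·24 + 20·60·24 + 15·120·12 + 6·120·4 = 7200 + 28800 + 21600 + 2880 = 60480.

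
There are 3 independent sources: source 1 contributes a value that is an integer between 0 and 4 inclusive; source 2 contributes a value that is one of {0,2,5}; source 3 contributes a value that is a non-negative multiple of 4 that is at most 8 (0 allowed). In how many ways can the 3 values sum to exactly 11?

3

The generating function for the choices is (1 + x + x^2 + x^3 + x^4)·(1 + x^2 + x^5)·(1 + x^4 + x^8); the count is [x^11].
(1 + x + x^2 + x^3 + x^4) has coefficients 1,1,1,1,1 for degrees 0…4.
(1 + x^2 + x^5) has coefficients 1,0,1,0,0,1,0,0,0,0,0,0 for degrees 0…11.
Finally multiplying by (1 + x^4 + x^8), the product of all factors after the first has coefficients 1,0,1,0,1,1,1,0,1,1,1,0 for degrees 0…11.
[x^11] = 1·0 + 1·1 + 1·1 + 1·1 + 1·0 = 3.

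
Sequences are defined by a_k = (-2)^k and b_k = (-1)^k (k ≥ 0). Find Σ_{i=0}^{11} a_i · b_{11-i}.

-4095

Write out a_i and b_{11-i} for i = 0,…,11 and sum the products.
Σ = 1·(-1) − 2·1 + 4·(-1) − 8·1 + 16·(-1) − 32·1 + 64·(-1) − 128·1 + 256·(-1) − 512·1 + 1024·(-1) − 2048·1 = -4095.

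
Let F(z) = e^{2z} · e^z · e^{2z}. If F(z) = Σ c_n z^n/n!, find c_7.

The EGF product rule gives c_7 = Σ_{k_1+k_2+k_3=7} C(7; k_1,k_2,k_3) · ∏ g_i(k_i), where e^{2z} gives (2)^k; e^z gives (1)^k; e^{2z} gives (2)^k.
g_1(k) for k = 0…7: 1, 2, 4, 8, 16, 32, 64, 128.
g_2(k) for k = 0…7: 1, 1, 1, 1, 1, 1, 1, 1.
g_3(k) for k = 0…7: 1, 2, 4, 8, 16, 32, 64, 128.
First combine the last two factors: h(k) = Σ_j C(k,j)·g_2(j)·g_3(k−j) for k = 0…7: 1, 3, 9, 27, 81, 243, 729, 2187.
c_7 = Σ_k C(7,k)·g_1(k)·h(7−k) = 1·1·2187 + 7·2·729 + 21·4·243 + 35·8·81 + 35·16·27 + 21·32·9 + 7·64·3 + 1·128·1 = 2187 + 10206 + 20412 + 22680 + 15120 + 6048 + 1344 + 128 = 78125.

78125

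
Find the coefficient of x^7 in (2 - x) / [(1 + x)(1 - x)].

-1

The denominator gives the recurrence a_n = a_(n−2) for n ≥ 2; the numerator fixes a_0 = 2, a_1 = -1.
Iterating: 2, -1, 2, -1, 2, -1, 2, -1, so a_7 = -1.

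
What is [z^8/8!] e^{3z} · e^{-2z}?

1

The EGF product rule gives c_8 = Σ_{k_1+k_2=8} C(8; k_1,k_2) · ∏ g_i(k_i), where e^{3z} gives (3)^k; e^{-2z} gives (-2)^k.
g_1(k) for k = 0…8: 1, 3, 9, 27, 81, 243, 729, 2187, 6561.
g_2(k) for k = 0…8: 1, -2, 4, -8, 16, -32, 64, -128, 256.
c_8 = Σ_k C(8,k)·g_1(k)·g_2(8−k) = 1·1·256 + 8·3·(-128) + 28·9·64 + 56·27·(-32) + 70·81·16 + 56·243·(-8) + 28·729·4 + 8·2187·(-2) + 1·6561·1 = 256 − 3072 + 16128 − 48384 + 90720 − 108864 + 81648 − 34992 + 6561 = 1.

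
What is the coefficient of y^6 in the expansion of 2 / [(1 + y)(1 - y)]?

The denominator gives the recurrence a_n = a_(n−2) for n ≥ 2; the numerator fixes a_0 = 2, a_1 = 0.
Iterating: 2, 0, 2, 0, 2, 0, 2, so a_6 = 2.

2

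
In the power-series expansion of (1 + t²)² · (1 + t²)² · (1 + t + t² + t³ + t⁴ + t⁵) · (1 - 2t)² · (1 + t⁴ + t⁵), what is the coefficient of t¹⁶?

(1 + t²)² has coefficients 1,0,2,0,1 for degrees 0…4.
(1 + t²)² has coefficients 1,0,2,0,1,0,0,0,0,0,0,0,0,0,0,0,0 for degrees 0…16.
Multiplying by (1 + t + t² + t³ + t⁴ + t⁵) gives running coefficients 1,1,3,3,4,4,3,3,1,1,0,0,0,0,0,0,0 for degrees 0…16.
Multiplying by (1 - 2t)² gives running coefficients 1,-3,3,-5,4,0,3,7,1,9,0,4,0,0,0,0,0 for degrees 0…16.
Finally multiplying by (1 + t⁴ + t⁵), the product of all factors after the first has coefficients 1,-3,3,-5,5,-2,3,5,0,13,3,14,8,10,9,4,4 for degrees 0…16.
[t¹⁶] = 1·4 + 2·9 + 1·8 = 30.

30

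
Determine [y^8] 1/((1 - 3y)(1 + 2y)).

4039

Partial fractions give a closed form: a_n = (3/5)·3^n + (2/5)·(-2)^n.
At n = 8: a_8 = 4039.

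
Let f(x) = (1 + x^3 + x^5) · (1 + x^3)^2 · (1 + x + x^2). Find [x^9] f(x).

3

(1 + x^3 + x^5) has coefficients 1,0,0,1,0,1 for degrees 0…5.
(1 + x^3)^2 has coefficients 1,0,0,2,0,0,1,0,0,0 for degrees 0…9.
Finally multiplying by (1 + x + x^2), the product of all factors after the first has coefficients 1,1,1,2,2,2,1,1,1,0 for degrees 0…9.
[x^9] = 1·0 + 1·1 + 1·2 = 3.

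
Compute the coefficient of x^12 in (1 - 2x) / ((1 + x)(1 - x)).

1

Partial fractions give a closed form: a_n = (3/2)·(-1)^n + (-1/2)·1^n.
At n = 12: a_12 = 1.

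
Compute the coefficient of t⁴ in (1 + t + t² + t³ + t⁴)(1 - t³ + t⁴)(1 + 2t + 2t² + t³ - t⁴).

(1 + t + t² + t³ + t⁴) has coefficients 1,1,1,1,1 for degrees 0…4.
(1 - t³ + t⁴) has coefficients 1,0,0,-1,1 for degrees 0…4.
Finally multiplying by (1 + 2t + 2t² + t³ - t⁴), the product of all factors after the first has coefficients 1,2,2,0,-2 for degrees 0…4.
[t⁴] = 1·(-2) + 1·0 + 1·2 + 1·2 + 1·1 = 3.

3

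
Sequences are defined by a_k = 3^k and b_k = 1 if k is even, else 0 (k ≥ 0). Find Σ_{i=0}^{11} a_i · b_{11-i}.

This is [x^11] in the product of the two ordinary generating functions.
Σ = 1·0 + 3·1 + 9·0 + 27·1 + 81·0 + 243·1 + 729·0 + 2187·1 + 6561·0 + 19683·1 + 59049·0 + 177147·1 = 199290.

199290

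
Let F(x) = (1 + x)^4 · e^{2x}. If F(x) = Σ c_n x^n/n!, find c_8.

95744

The EGF product rule gives c_8 = Σ_{k_1+k_2=8} C(8; k_1,k_2) · ∏ g_i(k_i), where (1+x)^4 gives the falling factorial (4)_k; e^{2x} gives (2)^k.
g_1(k) for k = 0…8: 1, 4, 12, 24, 24, 0, 0, 0, 0.
g_2(k) for k = 0…8: 1, 2, 4, 8, 16, 32, 64, 128, 256.
c_8 = Σ_k C(8,k)·g_1(k)·g_2(8−k) = 1·1·256 + 8·4·128 + 28·12·64 + 56·24·32 + 70·24·16 = 256 + 4096 + 21504 + 43008 + 26880 = 95744.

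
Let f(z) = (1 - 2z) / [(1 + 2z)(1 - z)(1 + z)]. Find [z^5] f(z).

Partial fractions give a closed form: a_n = (8/3)·(-2)^n + (-1/6)·1^n + (-3/2)·(-1)^n.
At n = 5: a_5 = -84.

-84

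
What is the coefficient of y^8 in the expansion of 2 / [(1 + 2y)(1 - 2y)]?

Partial fractions give a closed form: a_n = (1)·(-2)^n + (1)·2^n.
At n = 8: a_8 = 512.

512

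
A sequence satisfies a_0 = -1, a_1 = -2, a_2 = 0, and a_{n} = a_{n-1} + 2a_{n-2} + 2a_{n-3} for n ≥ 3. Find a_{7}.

The ordinary generating function has denominator 1 - y - 2y^2 - 2y^3.
Iterating the recurrence: a_0,…,a_{7} = -1, -2, 0, -6, -10, -22, -54, -118.

-118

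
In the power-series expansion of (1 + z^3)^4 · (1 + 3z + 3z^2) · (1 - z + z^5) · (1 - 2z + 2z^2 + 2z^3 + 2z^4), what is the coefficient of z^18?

(1 + z^3)^4 has coefficients 1,0,0,4,0,0,6,0,0,4,0,0,1 for degrees 0…12.
(1 + 3z + 3z^2) has coefficients 1,3,3,0,0,0,0,0,0,0,0,0,0,0,0,0,0,0,0 for degrees 0…18.
Multiplying by (1 - z + z^5) gives running coefficients 1,2,0,-3,0,1,3,3,0,0,0,0,0,0,0,0,0,0,0 for degrees 0…18.
Finally multiplying by (1 - 2z + 2z^2 + 2z^3 + 2z^4), the product of all factors after the first has coefficients 1,0,-2,3,12,-1,-5,-7,2,14,12,6,0,0,0,0,0,0,0 for degrees 0…18.
[z^18] = 1·0 + 4·0 + 6·0 + 4·14 + 1·(-5) = 51.

51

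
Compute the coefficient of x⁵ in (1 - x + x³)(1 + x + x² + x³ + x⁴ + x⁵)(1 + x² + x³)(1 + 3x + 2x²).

(1 - x + x³) has coefficients 1,-1,0,1 for degrees 0…3.
(1 + x + x² + x³ + x⁴ + x⁵) has coefficients 1,1,1,1,1,1 for degrees 0…5.
Multiplying by (1 + x² + x³) gives running coefficients 1,1,2,3,3,3 for degrees 0…5.
Finally multiplying by (1 + 3x + 2x²), the product of all factors after the first has coefficients 1,4,7,11,16,18 for degrees 0…5.
[x⁵] = 1·18 − 1·16 + 1·7 = 9.

9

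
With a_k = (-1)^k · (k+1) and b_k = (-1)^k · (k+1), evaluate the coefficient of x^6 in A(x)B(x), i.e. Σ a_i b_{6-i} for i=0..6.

Write out a_i and b_{6-i} for i = 0,…,6 and sum the products.
Σ = 1·7 − 2·(-6) + 3·5 − 4·(-4) + 5·3 − 6·(-2) + 7·1 = 84.

84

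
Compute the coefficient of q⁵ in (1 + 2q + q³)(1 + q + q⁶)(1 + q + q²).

(1 + 2q + q³) has coefficients 1,2,0,1 for degrees 0…3.
(1 + q + q⁶) has coefficients 1,1,0,0,0,0 for degrees 0…5.
Finally multiplying by (1 + q + q²), the product of all factors after the first has coefficients 1,2,2,1,0,0 for degrees 0…5.
[q⁵] = 1·0 + 2·0 + 1·2 = 2.

2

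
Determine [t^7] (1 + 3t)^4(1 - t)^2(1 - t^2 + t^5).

85

(1 + 3t)^4 has coefficients 1,12,54,108,81 for degrees 0…4.
(1 - t)^2 has coefficients 1,-2,1,0,0,0,0,0 for degrees 0…7.
Finally multiplying by (1 - t^2 + t^5), the product of all factors after the first has coefficients 1,-2,0,2,-1,1,-2,1 for degrees 0…7.
[t^7] = 1·1 + 12·(-2) + 54·1 + 108·(-1) + 81·2 = 85.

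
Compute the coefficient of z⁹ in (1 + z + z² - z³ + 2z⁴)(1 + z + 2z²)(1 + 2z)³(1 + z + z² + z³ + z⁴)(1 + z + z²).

878

(1 + z + z² - z³ + 2z⁴) has coefficients 1,1,1,-1,2 for degrees 0…4.
(1 + z + 2z²) has coefficients 1,1,2,0,0,0,0,0,0,0 for degrees 0…9.
Multiplying by (1 + 2z)³ gives running coefficients 1,7,20,32,32,16,0,0,0,0 for degrees 0…9.
Multiplying by (1 + z + z² + z³ + z⁴) gives running coefficients 1,8,28,60,92,107,100,80,48,16 for degrees 0…9.
Finally multiplying by (1 + z + z²), the product of all factors after the first has coefficients 1,9,37,96,180,259,299,287,228,144 for degrees 0…9.
[z⁹] = 1·144 + 1·228 + 1·287 − 1·299 + 2·259 = 878.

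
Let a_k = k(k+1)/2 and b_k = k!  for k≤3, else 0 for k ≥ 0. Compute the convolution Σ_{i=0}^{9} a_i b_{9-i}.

Write out a_i and b_{9-i} for i = 0,…,9 and sum the products.
Σ = 0·0 + 1·0 + 3·0 + 6·0 + 10·0 + 15·0 + 21·6 + 28·2 + 36·1 + 45·1 = 263.

263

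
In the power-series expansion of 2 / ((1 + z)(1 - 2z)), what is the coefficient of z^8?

The denominator gives the recurrence a_n = a_(n−1) + 2a_(n−2) for n ≥ 2; the numerator fixes a_0 = 2, a_1 = 2.
Iterating: 2, 2, 6, 10, 22, 42, 86, 170, 342, so a_8 = 342.

342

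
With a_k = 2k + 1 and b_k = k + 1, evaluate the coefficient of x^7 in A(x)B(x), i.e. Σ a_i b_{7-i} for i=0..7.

The convolution is the t^7 coefficient of A(t)B(t).
Σ = 1·8 + 3·7 + 5·6 + 7·5 + 9·4 + 11·3 + 13·2 + 15·1 = 204.

204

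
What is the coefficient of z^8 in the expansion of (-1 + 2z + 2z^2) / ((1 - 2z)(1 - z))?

The denominator gives the recurrence a_n = 3a_(n−1) − 2a_(n−2) for n ≥ 3; the numerator fixes a_0 = -1, a_1 = -1, a_2 = 1.
Iterating: -1, -1, 1, 5, 13, 29, 61, 125, 253, so a_8 = 253.

253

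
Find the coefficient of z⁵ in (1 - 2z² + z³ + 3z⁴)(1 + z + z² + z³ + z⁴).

(1 - 2z² + z³ + 3z⁴) has coefficients 1,0,-2,1,3 for degrees 0…4.
(1 + z + z² + z³ + z⁴) has coefficients 1,1,1,1,1,0 for degrees 0…5.
[z⁵] = 1·0 − 2·1 + 1·1 + 3·1 = 2.

2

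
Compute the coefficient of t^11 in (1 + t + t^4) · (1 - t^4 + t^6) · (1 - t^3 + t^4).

2

(1 + t + t^4) has coefficients 1,1,0,0,1 for degrees 0…4.
(1 - t^4 + t^6) has coefficients 1,0,0,0,-1,0,1,0,0,0,0,0 for degrees 0…11.
Finally multiplying by (1 - t^3 + t^4), the product of all factors after the first has coefficients 1,0,0,-1,0,0,1,1,-1,-1,1,0 for degrees 0…11.
[t^11] = 1·0 + 1·1 + 1·1 = 2.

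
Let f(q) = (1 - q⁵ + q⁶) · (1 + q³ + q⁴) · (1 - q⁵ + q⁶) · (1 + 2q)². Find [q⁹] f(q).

-8

(1 - q⁵ + q⁶) has coefficients 1,0,0,0,0,-1,1 for degrees 0…6.
(1 + q³ + q⁴) has coefficients 1,0,0,1,1,0,0,0,0,0 for degrees 0…9.
Multiplying by (1 - q⁵ + q⁶) gives running coefficients 1,0,0,1,1,-1,1,0,-1,0 for degrees 0…9.
Finally multiplying by (1 + 2q)², the product of all factors after the first has coefficients 1,4,4,1,5,7,1,0,3,-4 for degrees 0…9.
[q⁹] = 1·(-4) − 1·5 + 1·1 = -8.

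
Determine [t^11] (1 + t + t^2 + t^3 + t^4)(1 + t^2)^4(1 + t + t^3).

17

(1 + t + t^2 + t^3 + t^4) has coefficients 1,1,1,1,1 for degrees 0…4.
(1 + t^2)^4 has coefficients 1,0,4,0,6,0,4,0,1,0,0,0 for degrees 0…11.
Finally multiplying by (1 + t + t^3), the product of all factors after the first has coefficients 1,1,4,5,6,10,4,10,1,5,0,1 for degrees 0…11.
[t^11] = 1·1 + 1·0 + 1·5 + 1·1 + 1·10 = 17.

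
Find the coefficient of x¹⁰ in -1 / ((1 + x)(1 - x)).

-1

Partial fractions give a closed form: a_n = (-1/2)·(-1)^n + (-1/2)·1^n.
At n = 10: a_10 = -1.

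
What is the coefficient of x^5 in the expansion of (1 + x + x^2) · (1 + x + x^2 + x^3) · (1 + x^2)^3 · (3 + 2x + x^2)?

85

(1 + x + x^2) has coefficients 1,1,1 for degrees 0…2.
(1 + x + x^2 + x^3) has coefficients 1,1,1,1,0,0 for degrees 0…5.
Multiplying by (1 + x^2)^3 gives running coefficients 1,1,4,4,6,6 for degrees 0…5.
Finally multiplying by (3 + 2x + x^2), the product of all factors after the first has coefficients 3,5,15,21,30,34 for degrees 0…5.
[x^5] = 1·34 + 1·30 + 1·21 = 85.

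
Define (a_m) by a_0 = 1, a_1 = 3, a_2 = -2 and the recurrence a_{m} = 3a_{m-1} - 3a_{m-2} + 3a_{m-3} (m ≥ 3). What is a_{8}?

-423

The ordinary generating function has denominator 1 - 3x + 3x^2 - 3x^3.
Iterating the recurrence: a_0,…,a_{8} = 1, 3, -2, -12, -21, -33, -72, -180, -423.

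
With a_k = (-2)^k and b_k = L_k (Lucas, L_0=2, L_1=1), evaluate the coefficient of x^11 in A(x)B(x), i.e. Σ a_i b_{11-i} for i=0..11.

-4007

Write out a_i and b_{11-i} for i = 0,…,11 and sum the products.
Σ = 1·199 − 2·123 + 4·76 − 8·47 + 16·29 − 32·18 + 64·11 − 128·7 + 256·4 − 512·3 + 1024·1 − 2048·2 = -4007.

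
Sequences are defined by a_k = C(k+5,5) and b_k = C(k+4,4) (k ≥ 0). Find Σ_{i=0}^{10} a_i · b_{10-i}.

184756

Write out a_i and b_{10-i} for i = 0,…,10 and sum the products.
Σ = 1·1001 + 6·715 + 21·495 + 56·330 + 126·210 + 252·126 + 462·70 + 792·35 + 1287·15 + 2002·5 + 3003·1 = 184756.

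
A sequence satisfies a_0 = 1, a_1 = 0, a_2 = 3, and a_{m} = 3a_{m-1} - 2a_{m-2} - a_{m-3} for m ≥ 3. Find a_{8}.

The ordinary generating function has denominator 1 - 3t + 2t^2 + t^3.
Iterating the recurrence: a_0,…,a_{8} = 1, 0, 3, 8, 18, 35, 61, 95, 128.

128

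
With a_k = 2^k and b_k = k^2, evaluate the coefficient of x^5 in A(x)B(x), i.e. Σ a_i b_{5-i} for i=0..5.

The convolution is the x^5 coefficient of A(x)B(x).
Σ = 1·25 + 2·16 + 4·9 + 8·4 + 16·1 + 32·0 = 141.

141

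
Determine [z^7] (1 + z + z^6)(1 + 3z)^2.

6

(1 + z + z^6) has coefficients 1,1,0,0,0,0,1 for degrees 0…6.
(1 + 3z)^2 has coefficients 1,6,9,0,0,0,0,0 for degrees 0…7.
[z^7] = 1·0 + 1·0 + 1·6 = 6.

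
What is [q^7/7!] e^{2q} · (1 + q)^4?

30144

The EGF product rule gives c_7 = Σ_{k_1+k_2=7} C(7; k_1,k_2) · ∏ g_i(k_i), where e^{2q} gives (2)^k; (1+q)^4 gives the falling factorial (4)_k.
g_1(k) for k = 0…7: 1, 2, 4, 8, 16, 32, 64, 128.
g_2(k) for k = 0…7: 1, 4, 12, 24, 24, 0, 0, 0.
c_7 = Σ_k C(7,k)·g_1(k)·g_2(7−k) = 35·8·24 + 35·16·24 + 21·32·12 + 7·64·4 + 1·128·1 = 6720 + 13440 + 8064 + 1792 + 128 = 30144.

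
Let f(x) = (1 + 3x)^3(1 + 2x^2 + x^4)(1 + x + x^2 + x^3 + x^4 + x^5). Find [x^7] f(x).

(1 + 3x)^3 has coefficients 1,9,27,27 for degrees 0…3.
(1 + 2x^2 + x^4) has coefficients 1,0,2,0,1,0,0,0 for degrees 0…7.
Finally multiplying by (1 + x + x^2 + x^3 + x^4 + x^5), the product of all factors after the first has coefficients 1,1,3,3,4,4,3,3 for degrees 0…7.
[x^7] = 1·3 + 9·3 + 27·4 + 27·4 = 246.

246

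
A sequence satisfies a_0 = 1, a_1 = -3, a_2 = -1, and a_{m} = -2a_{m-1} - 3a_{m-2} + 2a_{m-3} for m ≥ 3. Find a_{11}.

The ordinary generating function has denominator 1 + 2x + 3x^2 - 2x^3.
Iterating the recurrence: a_0,…,a_{11} = 1, -3, -1, 13, -29, 17, 79, -267, 331, 297, -2121, 4013.

4013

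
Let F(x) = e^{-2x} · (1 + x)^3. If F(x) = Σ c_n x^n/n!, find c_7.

The EGF product rule gives c_7 = Σ_{k_1+k_2=7} C(7; k_1,k_2) · ∏ g_i(k_i), where e^{-2x} gives (-2)^k; (1+x)^3 gives the falling factorial (3)_k.
g_1(k) for k = 0…7: 1, -2, 4, -8, 16, -32, 64, -128.
g_2(k) for k = 0…7: 1, 3, 6, 6, 0, 0, 0, 0.
c_7 = Σ_k C(7,k)·g_1(k)·g_2(7−k) = 35·16·6 + 21·(-32)·6 + 7·64·3 + 1·(-128)·1 = 3360 − 4032 + 1344 − 128 = 544.

544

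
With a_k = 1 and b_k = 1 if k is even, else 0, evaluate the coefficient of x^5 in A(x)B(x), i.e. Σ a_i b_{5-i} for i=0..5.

3

The convolution is the x^5 coefficient of A(x)B(x).
Σ = 1·0 + 1·1 + 1·0 + 1·1 + 1·0 + 1·1 = 3.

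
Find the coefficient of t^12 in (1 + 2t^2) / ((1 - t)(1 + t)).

The denominator gives the recurrence a_n = a_(n−2) for n ≥ 3; the numerator fixes a_0 = 1, a_1 = 0, a_2 = 3.
Iterating: 1, 0, 3, 0, 3, 0, 3, 0, 3, 0, 3, 0, 3, so a_12 = 3.

3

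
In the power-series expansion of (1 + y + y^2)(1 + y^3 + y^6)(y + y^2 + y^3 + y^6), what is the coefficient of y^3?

(1 + y + y^2) has coefficients 1,1,1 for degrees 0…2.
(1 + y^3 + y^6) has coefficients 1,0,0,1 for degrees 0…3.
Finally multiplying by (y + y^2 + y^3 + y^6), the product of all factors after the first has coefficients 0,1,1,1 for degrees 0…3.
[y^3] = 1·1 + 1·1 + 1·1 = 3.

3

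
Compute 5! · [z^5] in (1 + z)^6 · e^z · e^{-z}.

The EGF product rule gives c_5 = Σ_{k_1+k_2+k_3=5} C(5; k_1,k_2,k_3) · ∏ g_i(k_i), where (1+z)^6 gives the falling factorial (6)_k; e^z gives (1)^k; e^{-z} gives (-1)^k.
g_1(k) for k = 0…5: 1, 6, 30, 120, 360, 720.
g_2(k) for k = 0…5: 1, 1, 1, 1, 1, 1.
g_3(k) for k = 0…5: 1, -1, 1, -1, 1, -1.
First combine the last two factors: h(k) = Σ_j C(k,j)·g_2(j)·g_3(k−j) for k = 0…5: 1, 0, 0, 0, 0, 0.
c_5 = Σ_k C(5,k)·g_1(k)·h(5−k) = 1·720·1 = 720.

720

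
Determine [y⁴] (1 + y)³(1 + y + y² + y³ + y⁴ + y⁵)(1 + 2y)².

(1 + y)³ has coefficients 1,3,3,1 for degrees 0…3.
(1 + y + y² + y³ + y⁴ + y⁵) has coefficients 1,1,1,1,1 for degrees 0…4.
Finally multiplying by (1 + 2y)², the product of all factors after the first has coefficients 1,5,9,9,9 for degrees 0…4.
[y⁴] = 1·9 + 3·9 + 3·9 + 1·5 = 68.

68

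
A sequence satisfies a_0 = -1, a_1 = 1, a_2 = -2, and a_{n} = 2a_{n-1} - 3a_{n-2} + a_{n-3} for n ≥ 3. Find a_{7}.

The ordinary generating function has denominator 1 - 2x + 3x^2 - x^3.
Iterating the recurrence: a_0,…,a_{7} = -1, 1, -2, -8, -9, 4, 27, 33.

33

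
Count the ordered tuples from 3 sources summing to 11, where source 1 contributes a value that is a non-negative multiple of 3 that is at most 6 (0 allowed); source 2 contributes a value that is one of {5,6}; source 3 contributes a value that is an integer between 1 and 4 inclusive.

2

The generating function for the choices is (1 + x^3 + x^6)·(x^5 + x^6)·(x + x^2 + x^3 + x^4); the count is [x^11].
(1 + x^3 + x^6) has coefficients 1,0,0,1,0,0,1 for degrees 0…6.
(x^5 + x^6) has coefficients 0,0,0,0,0,1,1,0,0,0,0,0 for degrees 0…11.
Finally multiplying by (x + x^2 + x^3 + x^4), the product of all factors after the first has coefficients 0,0,0,0,0,0,1,2,2,2,1,0 for degrees 0…11.
[x^11] = 1·0 + 1·2 + 1·0 = 2.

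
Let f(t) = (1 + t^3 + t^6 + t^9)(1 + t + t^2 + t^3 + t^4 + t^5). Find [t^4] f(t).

2

(1 + t^3 + t^6 + t^9) has coefficients 1,0,0,1,0 for degrees 0…4.
(1 + t + t^2 + t^3 + t^4 + t^5) has coefficients 1,1,1,1,1 for degrees 0…4.
[t^4] = 1·1 + 1·1 = 2.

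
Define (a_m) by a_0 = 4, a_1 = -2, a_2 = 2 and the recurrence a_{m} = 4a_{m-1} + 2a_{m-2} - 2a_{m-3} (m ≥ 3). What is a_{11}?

-289936

The ordinary generating function has denominator 1 - 4x - 2x^2 + 2x^3.
Iterating the recurrence: a_0,…,a_{11} = 4, -2, 2, -4, -8, -44, -184, -808, -3512, -15296, -66592, -289936.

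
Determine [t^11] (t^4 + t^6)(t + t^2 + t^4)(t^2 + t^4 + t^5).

2

(t^4 + t^6) has coefficients 0,0,0,0,1,0,1 for degrees 0…6.
(t + t^2 + t^4) has coefficients 0,1,1,0,1,0,0,0,0,0,0,0 for degrees 0…11.
Finally multiplying by (t^2 + t^4 + t^5), the product of all factors after the first has coefficients 0,0,0,1,1,1,3,1,1,1,0,0 for degrees 0…11.
[t^11] = 1·1 + 1·1 = 2.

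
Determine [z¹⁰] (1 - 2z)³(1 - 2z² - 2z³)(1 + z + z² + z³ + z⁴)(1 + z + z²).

(1 - 2z)³ has coefficients 1,-6,12,-8 for degrees 0…3.
(1 - 2z² - 2z³) has coefficients 1,0,-2,-2,0,0,0,0,0,0,0 for degrees 0…10.
Multiplying by (1 + z + z² + z³ + z⁴) gives running coefficients 1,1,-1,-3,-3,-4,-4,-2,0,0,0 for degrees 0…10.
Finally multiplying by (1 + z + z²), the product of all factors after the first has coefficients 1,2,1,-3,-7,-10,-11,-10,-6,-2,0 for degrees 0…10.
[z¹⁰] = 1·0 − 6·(-2) + 12·(-6) − 8·(-10) = 20.

20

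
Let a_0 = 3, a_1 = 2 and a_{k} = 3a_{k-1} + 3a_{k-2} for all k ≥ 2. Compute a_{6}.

The ordinary generating function has denominator 1 - 3q - 3q^2.
Iterating the recurrence: a_0,…,a_{6} = 3, 2, 15, 51, 198, 747, 2835.

2835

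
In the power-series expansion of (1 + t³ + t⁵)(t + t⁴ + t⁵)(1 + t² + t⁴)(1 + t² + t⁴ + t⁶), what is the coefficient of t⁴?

2

(1 + t³ + t⁵) has coefficients 1,0,0,1,0 for degrees 0…4.
(t + t⁴ + t⁵) has coefficients 0,1,0,0,1 for degrees 0…4.
Multiplying by (1 + t² + t⁴) gives running coefficients 0,1,0,1,1 for degrees 0…4.
Finally multiplying by (1 + t² + t⁴ + t⁶), the product of all factors after the first has coefficients 0,1,0,2,1 for degrees 0…4.
[t⁴] = 1·1 + 1·1 = 2.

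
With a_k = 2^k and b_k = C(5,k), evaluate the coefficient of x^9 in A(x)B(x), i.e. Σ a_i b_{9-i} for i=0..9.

This is [x^9] in the product of the two ordinary generating functions.
Σ = 1·0 + 2·0 + 4·0 + 8·0 + 16·1 + 32·5 + 64·10 + 128·10 + 256·5 + 512·1 = 3888.

3888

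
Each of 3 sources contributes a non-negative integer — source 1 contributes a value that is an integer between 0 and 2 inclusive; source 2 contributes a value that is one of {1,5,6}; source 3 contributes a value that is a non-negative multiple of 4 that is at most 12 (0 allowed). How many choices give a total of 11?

3

The generating function for the choices is (1 + t + t²)·(t + t⁵ + t⁶)·(1 + t⁴ + t⁸ + t¹²); the count is [t¹¹].
(1 + t + t²) has coefficients 1,1,1 for degrees 0…2.
(t + t⁵ + t⁶) has coefficients 0,1,0,0,0,1,1,0,0,0,0,0 for degrees 0…11.
Finally multiplying by (1 + t⁴ + t⁸ + t¹²), the product of all factors after the first has coefficients 0,1,0,0,0,2,1,0,0,2,1,0 for degrees 0…11.
[t¹¹] = 1·0 + 1·1 + 1·2 = 3.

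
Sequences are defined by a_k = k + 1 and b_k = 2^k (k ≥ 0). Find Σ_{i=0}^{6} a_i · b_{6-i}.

Write out a_i and b_{6-i} for i = 0,…,6 and sum the products.
Σ = 1·64 + 2·32 + 3·16 + 4·8 + 5·4 + 6·2 + 7·1 = 247.

247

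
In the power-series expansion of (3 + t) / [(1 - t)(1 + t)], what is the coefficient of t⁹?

The denominator gives the recurrence a_n = a_(n−2) for n ≥ 3; the numerator fixes a_0 = 3, a_1 = 1, a_2 = 3.
Iterating: 3, 1, 3, 1, 3, 1, 3, 1, 3, 1, so a_9 = 1.

1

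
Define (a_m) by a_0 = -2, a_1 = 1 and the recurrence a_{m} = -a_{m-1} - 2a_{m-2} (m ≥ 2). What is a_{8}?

The ordinary generating function has denominator 1 + q + 2q^2.
Iterating the recurrence: a_0,…,a_{8} = -2, 1, 3, -5, -1, 11, -9, -13, 31.

31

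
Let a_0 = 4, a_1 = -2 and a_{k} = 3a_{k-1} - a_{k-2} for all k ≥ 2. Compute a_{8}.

-3482

The ordinary generating function has denominator 1 - 3y + y^2.
Iterating the recurrence: a_0,…,a_{8} = 4, -2, -10, -28, -74, -194, -508, -1330, -3482.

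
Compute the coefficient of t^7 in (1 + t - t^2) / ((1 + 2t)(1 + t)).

-65

The denominator gives the recurrence a_n = −3a_(n−1) − 2a_(n−2) for n ≥ 3; the numerator fixes a_0 = 1, a_1 = -2, a_2 = 3.
Iterating: 1, -2, 3, -5, 9, -17, 33, -65, so a_7 = -65.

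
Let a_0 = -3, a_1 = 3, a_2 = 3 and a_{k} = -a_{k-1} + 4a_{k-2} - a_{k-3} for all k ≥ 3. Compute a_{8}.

The ordinary generating function has denominator 1 + t - 4t^2 + t^3.
Iterating the recurrence: a_0,…,a_{8} = -3, 3, 3, 12, -3, 48, -72, 267, -603.

-603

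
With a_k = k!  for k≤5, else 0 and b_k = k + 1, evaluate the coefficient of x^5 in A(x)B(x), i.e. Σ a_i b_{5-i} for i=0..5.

205

Write out a_i and b_{5-i} for i = 0,…,5 and sum the products.
Σ = 1·6 + 1·5 + 2·4 + 6·3 + 24·2 + 120·1 = 205.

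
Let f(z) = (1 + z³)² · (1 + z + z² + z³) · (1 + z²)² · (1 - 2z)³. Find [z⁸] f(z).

(1 + z³)² has coefficients 1,0,0,2,0,0,1 for degrees 0…6.
(1 + z + z² + z³) has coefficients 1,1,1,1,0,0,0,0,0 for degrees 0…8.
Multiplying by (1 + z²)² gives running coefficients 1,1,3,3,3,3,1,1,0 for degrees 0…8.
Finally multiplying by (1 - 2z)³, the product of all factors after the first has coefficients 1,-5,9,-11,13,-3,-5,7,-18 for degrees 0…8.
[z⁸] = 1·(-18) + 2·(-3) + 1·9 = -15.

-15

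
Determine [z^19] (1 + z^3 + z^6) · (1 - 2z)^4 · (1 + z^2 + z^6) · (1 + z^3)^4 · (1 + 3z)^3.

11659

(1 + z^3 + z^6) has coefficients 1,0,0,1,0,0,1 for degrees 0…6.
(1 - 2z)^4 has coefficients 1,-8,24,-32,16,0,0,0,0,0,0,0,0,0,0,0,0,0,0,0 for degrees 0…19.
Multiplying by (1 + z^2 + z^6) gives running coefficients 1,-8,25,-40,40,-32,17,-8,24,-32,16,0,0,0,0,0,0,0,0,0 for degrees 0…19.
Multiplying by (1 + z^3)^4 gives running coefficients 1,-8,25,-36,8,68,-137,104,46,-200,192,4,-185,168,41,-164,104,64,-111,56 for degrees 0…19.
Finally multiplying by (1 + 3z)^3, the product of all factors after the first has coefficients 1,1,-20,0,143,-157,-281,923,-881,-677,2442,-2426,-365,3795,-3334,-254,4271,-2321,-1155,3593 for degrees 0…19.
[z^19] = 1·3593 + 1·4271 + 1·3795 = 11659.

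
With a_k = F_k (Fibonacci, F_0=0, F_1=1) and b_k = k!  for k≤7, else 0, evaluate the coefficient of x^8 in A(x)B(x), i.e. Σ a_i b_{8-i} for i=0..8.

6152

Write out a_i and b_{8-i} for i = 0,…,8 and sum the products.
Σ = 0·0 + 1·5040 + 1·720 + 2·120 + 3·24 + 5·6 + 8·2 + 13·1 + 21·1 = 6152.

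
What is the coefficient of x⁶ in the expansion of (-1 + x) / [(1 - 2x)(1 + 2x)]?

Partial fractions give a closed form: a_n = (-1/4)·2^n + (-3/4)·(-2)^n.
At n = 6: a_6 = -64.

-64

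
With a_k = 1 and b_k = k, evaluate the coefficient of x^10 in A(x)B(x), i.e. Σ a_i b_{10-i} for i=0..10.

55

This is [x^10] in the product of the two ordinary generating functions.
Σ = 1·10 + 1·9 + 1·8 + 1·7 + 1·6 + 1·5 + 1·4 + 1·3 + 1·2 + 1·1 + 1·0 = 55.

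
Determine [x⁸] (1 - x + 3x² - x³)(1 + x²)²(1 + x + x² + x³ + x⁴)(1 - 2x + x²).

(1 - x + 3x² - x³) has coefficients 1,-1,3,-1 for degrees 0…3.
(1 + x²)² has coefficients 1,0,2,0,1,0,0,0,0 for degrees 0…8.
Multiplying by (1 + x + x² + x³ + x⁴) gives running coefficients 1,1,3,3,4,3,3,1,1 for degrees 0…8.
Finally multiplying by (1 - 2x + x²), the product of all factors after the first has coefficients 1,-1,2,-2,1,-2,1,-2,2 for degrees 0…8.
[x⁸] = 1·2 − 1·(-2) + 3·1 − 1·(-2) = 9.

9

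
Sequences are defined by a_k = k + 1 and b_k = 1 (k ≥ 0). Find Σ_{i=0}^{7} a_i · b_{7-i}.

The convolution is the x^7 coefficient of A(x)B(x).
Σ = 1·1 + 2·1 + 3·1 + 4·1 + 5·1 + 6·1 + 7·1 + 8·1 = 36.

36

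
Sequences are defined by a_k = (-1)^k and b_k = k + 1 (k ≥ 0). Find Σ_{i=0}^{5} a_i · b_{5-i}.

This is [x^5] in the product of the two ordinary generating functions.
Σ = 1·6 − 1·5 + 1·4 − 1·3 + 1·2 − 1·1 = 3.

3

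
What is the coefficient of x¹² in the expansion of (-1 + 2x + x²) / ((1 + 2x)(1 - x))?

-4778

The denominator gives the recurrence a_n = −a_(n−1) + 2a_(n−2) for n ≥ 3; the numerator fixes a_0 = -1, a_1 = 3, a_2 = -4.
Iterating: -1, 3, -4, 10, -18, 38, -74, 150, -298, 598, -1194, 2390, -4778, so a_12 = -4778.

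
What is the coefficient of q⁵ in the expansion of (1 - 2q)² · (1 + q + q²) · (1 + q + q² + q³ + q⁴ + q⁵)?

3

(1 - 2q)² has coefficients 1,-4,4 for degrees 0…2.
(1 + q + q²) has coefficients 1,1,1,0,0,0 for degrees 0…5.
Finally multiplying by (1 + q + q² + q³ + q⁴ + q⁵), the product of all factors after the first has coefficients 1,2,3,3,3,3 for degrees 0…5.
[q⁵] = 1·3 − 4·3 + 4·3 = 3.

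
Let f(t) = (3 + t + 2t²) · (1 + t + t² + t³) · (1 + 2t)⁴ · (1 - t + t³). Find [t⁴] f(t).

153

(3 + t + 2t²) has coefficients 3,1,2 for degrees 0…2.
(1 + t + t² + t³) has coefficients 1,1,1,1,0 for degrees 0…4.
Multiplying by (1 + 2t)⁴ gives running coefficients 1,9,33,65,80 for degrees 0…4.
Finally multiplying by (1 - t + t³), the product of all factors after the first has coefficients 1,8,24,33,24 for degrees 0…4.
[t⁴] = 3·24 + 1·33 + 2·24 = 153.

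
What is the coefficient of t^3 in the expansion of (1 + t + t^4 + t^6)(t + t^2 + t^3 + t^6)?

2

(1 + t + t^4 + t^6) has coefficients 1,1,0,0 for degrees 0…3.
(t + t^2 + t^3 + t^6) has coefficients 0,1,1,1 for degrees 0…3.
[t^3] = 1·1 + 1·1 = 2.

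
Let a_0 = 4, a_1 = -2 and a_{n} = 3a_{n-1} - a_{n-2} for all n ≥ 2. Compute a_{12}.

The ordinary generating function has denominator 1 - 3q + q^2.
Iterating the recurrence: a_0,…,a_{12} = 4, -2, -10, -28, -74, -194, -508, -1330, -3482, -9116, -23866, -62482, -163580.

-163580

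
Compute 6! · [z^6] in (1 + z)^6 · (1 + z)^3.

60480

The EGF product rule gives c_6 = Σ_{k_1+k_2=6} C(6; k_1,k_2) · ∏ g_i(k_i), where (1+z)^6 gives the falling factorial (6)_k; (1+z)^3 gives the falling factorial (3)_k.
g_1(k) for k = 0…6: 1, 6, 30, 120, 360, 720, 720.
g_2(k) for k = 0…6: 1, 3, 6, 6, 0, 0, 0.
c_6 = Σ_k C(6,k)·g_1(k)·g_2(6−k) = 20·120·6 + 15·360·6 + 6·720·3 + 1·720·1 = 14400 + 32400 + 12960 + 720 = 60480.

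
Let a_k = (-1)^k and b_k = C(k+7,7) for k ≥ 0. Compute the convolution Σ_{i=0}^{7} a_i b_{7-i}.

2269

The convolution is the x^7 coefficient of A(x)B(x).
Σ = 1·3432 − 1·1716 + 1·792 − 1·330 + 1·120 − 1·36 + 1·8 − 1·1 = 2269.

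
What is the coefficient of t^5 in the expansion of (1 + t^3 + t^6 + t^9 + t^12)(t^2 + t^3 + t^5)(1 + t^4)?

2

(1 + t^3 + t^6 + t^9 + t^12) has coefficients 1,0,0,1,0,0 for degrees 0…5.
(t^2 + t^3 + t^5) has coefficients 0,0,1,1,0,1 for degrees 0…5.
Finally multiplying by (1 + t^4), the product of all factors after the first has coefficients 0,0,1,1,0,1 for degrees 0…5.
[t^5] = 1·1 + 1·1 = 2.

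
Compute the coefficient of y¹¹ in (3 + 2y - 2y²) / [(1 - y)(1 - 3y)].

The denominator gives the recurrence a_n = 4a_(n−1) − 3a_(n−2) for n ≥ 3; the numerator fixes a_0 = 3, a_1 = 14, a_2 = 45.
Iterating: 3, 14, 45, 138, 417, 1254, 3765, 11298, 33897, 101694, 305085, 915258, so a_11 = 915258.

915258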